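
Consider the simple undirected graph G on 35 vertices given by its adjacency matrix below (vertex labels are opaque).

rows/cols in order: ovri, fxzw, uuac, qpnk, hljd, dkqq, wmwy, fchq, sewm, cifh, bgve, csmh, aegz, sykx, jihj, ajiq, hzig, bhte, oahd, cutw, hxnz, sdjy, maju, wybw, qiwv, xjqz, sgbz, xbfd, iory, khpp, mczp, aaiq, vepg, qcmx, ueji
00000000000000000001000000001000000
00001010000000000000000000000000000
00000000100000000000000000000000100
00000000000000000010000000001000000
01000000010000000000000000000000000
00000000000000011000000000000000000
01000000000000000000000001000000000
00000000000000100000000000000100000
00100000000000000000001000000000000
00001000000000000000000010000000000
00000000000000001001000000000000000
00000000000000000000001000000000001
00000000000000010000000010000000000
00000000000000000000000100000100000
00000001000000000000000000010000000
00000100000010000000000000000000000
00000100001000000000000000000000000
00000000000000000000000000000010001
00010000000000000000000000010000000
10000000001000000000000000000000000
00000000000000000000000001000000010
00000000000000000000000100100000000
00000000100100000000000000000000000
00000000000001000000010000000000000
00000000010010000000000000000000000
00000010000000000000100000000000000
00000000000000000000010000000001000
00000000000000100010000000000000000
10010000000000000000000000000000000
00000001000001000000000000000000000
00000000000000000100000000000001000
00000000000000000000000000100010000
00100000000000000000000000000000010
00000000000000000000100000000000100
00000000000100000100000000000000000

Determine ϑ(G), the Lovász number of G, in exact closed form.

35*cos(pi/35)/(cos(pi/35) + 1)

N(fchq) = {jihj, khpp}, |N(fchq)| = 2.
Vertex qiwv has 2 neighbors: cifh, aegz.
deg(qcmx) = 2; N(qcmx) = {hxnz, vepg}.
Vertex khpp has 2 neighbors: fchq, sykx.
G on 35 vertices is 2-regular; this is C_{35}, the 35-cycle.
Distinct eigenvalues (to 4 d.p.): [2.0, 1.9679, 1.8725, 1.7169, 1.5061, 1.247, 0.9477, 0.618, 0.2685, -0.0897, -0.445, -0.7861, -1.1018, -1.3821, -1.618, -1.8019, -1.9279, -1.9919].
With N=35: ϑ(G) = 35·(-(-1)*2*cos(pi/35))/(2−(-2*cos(pi/35))) = 35*cos(pi/35)/(cos(pi/35) + 1).
Numerically 17.46470.
Lovász sandwich 17 ≤ 35*cos(pi/35)/(cos(pi/35) + 1) ≤ 18: both strict.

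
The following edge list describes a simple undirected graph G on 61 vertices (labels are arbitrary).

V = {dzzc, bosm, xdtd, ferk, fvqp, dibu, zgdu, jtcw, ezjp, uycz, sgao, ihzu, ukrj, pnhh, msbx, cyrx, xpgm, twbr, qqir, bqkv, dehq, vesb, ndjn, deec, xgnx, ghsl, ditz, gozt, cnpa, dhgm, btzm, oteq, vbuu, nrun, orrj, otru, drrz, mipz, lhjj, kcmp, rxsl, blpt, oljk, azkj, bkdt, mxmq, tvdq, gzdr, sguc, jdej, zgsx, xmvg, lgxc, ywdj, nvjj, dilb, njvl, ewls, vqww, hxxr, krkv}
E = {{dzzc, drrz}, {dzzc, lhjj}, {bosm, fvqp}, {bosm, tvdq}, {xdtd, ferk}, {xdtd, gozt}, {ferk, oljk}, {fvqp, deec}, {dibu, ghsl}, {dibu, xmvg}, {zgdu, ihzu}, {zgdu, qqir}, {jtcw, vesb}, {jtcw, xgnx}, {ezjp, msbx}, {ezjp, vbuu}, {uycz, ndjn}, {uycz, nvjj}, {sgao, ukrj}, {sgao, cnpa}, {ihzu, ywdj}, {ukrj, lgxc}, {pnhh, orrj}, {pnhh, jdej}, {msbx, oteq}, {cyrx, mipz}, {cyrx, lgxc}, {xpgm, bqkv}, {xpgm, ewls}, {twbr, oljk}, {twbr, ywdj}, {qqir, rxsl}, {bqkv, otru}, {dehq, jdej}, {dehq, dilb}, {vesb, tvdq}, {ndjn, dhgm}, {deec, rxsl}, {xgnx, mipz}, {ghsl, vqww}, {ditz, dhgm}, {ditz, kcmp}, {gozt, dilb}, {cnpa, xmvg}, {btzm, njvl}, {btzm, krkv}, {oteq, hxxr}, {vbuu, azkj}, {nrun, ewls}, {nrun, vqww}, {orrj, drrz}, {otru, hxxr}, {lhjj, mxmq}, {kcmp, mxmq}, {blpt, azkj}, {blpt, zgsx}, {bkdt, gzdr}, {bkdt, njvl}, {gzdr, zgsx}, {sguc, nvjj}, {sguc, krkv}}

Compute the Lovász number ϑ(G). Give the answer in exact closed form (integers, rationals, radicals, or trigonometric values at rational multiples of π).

Vertex zgsx has 2 neighbors: blpt, gzdr.
N(ferk) = {xdtd, oljk}, |N(ferk)| = 2.
N(gzdr) = {bkdt, zgsx}, |N(gzdr)| = 2.
Vertex orrj has 2 neighbors: pnhh, drrz.
G on 61 vertices is 2-regular; the odd cycle C_{61}.
A has 31 distinct eigenvalues ≈ [2.0, 1.9894, 1.95771, 1.90527, 1.83263, 1.74057, 1.63006, 1.50226, 1.35855, 1.20043, 1.02959, 0.84783, 0.65708, 0.45938, 0.2568, 0.0515, -0.15435, -0.35856, -0.55897, -0.75346, -0.93995, -1.11649, -1.28119, -1.4323, -1.56824, -1.68755, -1.78897, -1.87143, -1.93406, -1.97618, -1.99735].
ϑ = −N·λ_min/(λ_max−λ_min) = −61·(-2*cos(pi/61))/(2−(-2*cos(pi/61))) = 61*cos(pi/61)/(cos(pi/61) + 1).
≈ 30.479766 (to 6 d.p.).
Check 30 ≤ 61*cos(pi/61)/(cos(pi/61) + 1) ≤ 31: both strict.

61*cos(pi/61)/(cos(pi/61) + 1)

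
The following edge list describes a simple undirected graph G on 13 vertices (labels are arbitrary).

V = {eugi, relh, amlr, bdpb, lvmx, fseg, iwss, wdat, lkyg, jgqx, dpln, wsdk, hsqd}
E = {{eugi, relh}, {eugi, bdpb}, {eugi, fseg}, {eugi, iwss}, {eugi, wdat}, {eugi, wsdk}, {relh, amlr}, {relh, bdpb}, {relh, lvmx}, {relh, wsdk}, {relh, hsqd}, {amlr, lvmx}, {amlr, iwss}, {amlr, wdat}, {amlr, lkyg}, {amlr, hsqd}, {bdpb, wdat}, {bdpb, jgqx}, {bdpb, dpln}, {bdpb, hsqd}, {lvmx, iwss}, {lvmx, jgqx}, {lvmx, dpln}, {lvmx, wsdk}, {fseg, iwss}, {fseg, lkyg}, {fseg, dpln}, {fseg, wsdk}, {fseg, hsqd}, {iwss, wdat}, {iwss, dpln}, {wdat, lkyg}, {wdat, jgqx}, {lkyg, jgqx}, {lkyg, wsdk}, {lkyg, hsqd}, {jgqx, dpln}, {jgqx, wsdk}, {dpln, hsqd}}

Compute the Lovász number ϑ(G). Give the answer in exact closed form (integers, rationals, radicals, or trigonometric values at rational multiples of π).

sqrt(13)

deg(wsdk) = 6; N(wsdk) = {eugi, relh, lvmx, fseg, lkyg, jgqx}.
deg(hsqd) = 6; N(hsqd) = {relh, amlr, bdpb, fseg, lkyg, dpln}.
N(fseg) = {eugi, iwss, lkyg, dpln, wsdk, hsqd}, |N(fseg)| = 6.
deg(eugi) = 6; N(eugi) = {relh, bdpb, fseg, iwss, wdat, wsdk}.
Regular of degree 6 on 13 vertices: SR(13,6,2,3) — a Paley graph.
spec(A) ≈ [6.0, 1.303, -2.303] (distinct, 3 d.p.).
ϑ = −N·λ_min/(λ_max−λ_min) = −13·(-sqrt(13)/2 - 1/2)/(6−(-sqrt(13)/2 - 1/2)) = sqrt(13).
ϑ(G) ≈ 3.605551.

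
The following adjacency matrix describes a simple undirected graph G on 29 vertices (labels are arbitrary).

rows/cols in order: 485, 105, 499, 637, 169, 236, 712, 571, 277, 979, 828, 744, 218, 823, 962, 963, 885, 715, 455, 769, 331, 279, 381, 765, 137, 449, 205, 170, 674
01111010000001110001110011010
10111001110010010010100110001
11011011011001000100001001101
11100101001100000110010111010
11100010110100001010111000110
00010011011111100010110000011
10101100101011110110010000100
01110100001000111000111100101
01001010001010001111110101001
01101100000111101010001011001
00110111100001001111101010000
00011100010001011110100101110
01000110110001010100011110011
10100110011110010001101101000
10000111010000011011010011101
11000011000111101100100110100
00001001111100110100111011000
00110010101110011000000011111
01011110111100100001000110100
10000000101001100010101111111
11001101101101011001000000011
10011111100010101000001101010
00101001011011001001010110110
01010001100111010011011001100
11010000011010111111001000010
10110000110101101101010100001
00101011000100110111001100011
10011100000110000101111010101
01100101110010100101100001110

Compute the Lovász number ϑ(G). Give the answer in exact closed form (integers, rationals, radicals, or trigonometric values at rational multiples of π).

sqrt(29)

deg(979) = 14; N(979) = {105, 499, 169, 236, 744, 218, 823, 962, 885, 455, 381, 137, 449, 674}.
deg(236) = 14; N(236) = {637, 712, 571, 979, 828, 744, 218, 823, 962, 455, 331, 279, 170, 674}.
N(769) = {485, 277, 828, 823, 962, 455, 331, 381, 765, 137, 449, 205, 170, 674}, |N(769)| = 14.
N(218) = {105, 236, 712, 277, 979, 823, 963, 715, 279, 381, 765, 137, 170, 674}, |N(218)| = 14.
14-regular, N=29; SR(29,14,6,7) — a Paley graph.
Distinct eigenvalues (to 5 d.p.): [14.0, 2.19258, -3.19258].
−29·(-sqrt(29)/2 - 1/2) / ((14)−(-sqrt(29)/2 - 1/2)) = sqrt(29) = ϑ(G).
ϑ(G) ≈ 5.3851648.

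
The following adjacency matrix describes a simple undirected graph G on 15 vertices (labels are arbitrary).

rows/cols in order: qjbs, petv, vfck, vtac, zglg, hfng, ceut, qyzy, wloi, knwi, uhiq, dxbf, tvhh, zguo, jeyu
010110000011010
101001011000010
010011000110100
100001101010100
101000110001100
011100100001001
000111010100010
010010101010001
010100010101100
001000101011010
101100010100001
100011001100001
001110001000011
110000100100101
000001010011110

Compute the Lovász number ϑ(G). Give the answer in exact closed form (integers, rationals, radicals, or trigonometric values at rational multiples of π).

deg(knwi) = 6; N(knwi) = {vfck, ceut, wloi, uhiq, dxbf, zguo}.
N(wloi) = {petv, vtac, qyzy, knwi, dxbf, tvhh}, |N(wloi)| = 6.
N(petv) = {qjbs, vfck, hfng, qyzy, wloi, zguo}, |N(petv)| = 6.
deg(zguo) = 6; N(zguo) = {qjbs, petv, ceut, knwi, tvhh, jeyu}.
deg(v) = 6 for all v (|V|=15); Kneser-type, 2-subsets of [6].
A has 3 distinct eigenvalues ≈ [6.0, 1.0, -3.0].
Lovász: ϑ = −15(-3)/(6+-1*(-3)) = 5.
ϑ(G) ≈ 5.0000.

5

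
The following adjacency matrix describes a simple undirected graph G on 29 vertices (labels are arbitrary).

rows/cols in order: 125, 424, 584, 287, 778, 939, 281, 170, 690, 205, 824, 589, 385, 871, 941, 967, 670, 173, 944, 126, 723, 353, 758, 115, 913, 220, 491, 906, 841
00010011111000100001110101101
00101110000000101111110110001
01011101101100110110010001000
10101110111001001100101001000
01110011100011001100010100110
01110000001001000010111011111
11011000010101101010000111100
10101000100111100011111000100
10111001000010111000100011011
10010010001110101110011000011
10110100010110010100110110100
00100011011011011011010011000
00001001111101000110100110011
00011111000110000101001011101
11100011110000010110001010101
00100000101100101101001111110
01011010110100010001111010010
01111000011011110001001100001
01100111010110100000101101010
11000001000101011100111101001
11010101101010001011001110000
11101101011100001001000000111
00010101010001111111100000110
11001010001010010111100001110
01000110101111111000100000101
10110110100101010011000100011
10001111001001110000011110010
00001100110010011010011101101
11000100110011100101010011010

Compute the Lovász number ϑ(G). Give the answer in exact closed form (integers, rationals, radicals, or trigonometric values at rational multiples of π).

Vertex 941 has 14 neighbors: 125, 424, 584, 281, 170, 690, 205, 967, 173, 944, 758, 913, 491, 841.
deg(584) = 14; N(584) = {424, 287, 778, 939, 170, 690, 824, 589, 941, 967, 173, 944, 353, 220}.
N(287) = {125, 584, 778, 939, 281, 690, 205, 824, 871, 670, 173, 723, 758, 220}, |N(287)| = 14.
N(670) = {424, 287, 778, 281, 690, 205, 589, 967, 126, 723, 353, 758, 913, 906}, |N(670)| = 14.
Regular of degree 14 on 29 vertices: strongly regular (29,14,6,7).
spec(A) ≈ [14.0, 2.193, -3.193] (distinct, 3 d.p.).
With N=29: ϑ(G) = 29·(-(-sqrt(29)/2 - 1/2))/(14−(-sqrt(29)/2 - 1/2)) = sqrt(29).
= 5.38516481… (decimal).

sqrt(29)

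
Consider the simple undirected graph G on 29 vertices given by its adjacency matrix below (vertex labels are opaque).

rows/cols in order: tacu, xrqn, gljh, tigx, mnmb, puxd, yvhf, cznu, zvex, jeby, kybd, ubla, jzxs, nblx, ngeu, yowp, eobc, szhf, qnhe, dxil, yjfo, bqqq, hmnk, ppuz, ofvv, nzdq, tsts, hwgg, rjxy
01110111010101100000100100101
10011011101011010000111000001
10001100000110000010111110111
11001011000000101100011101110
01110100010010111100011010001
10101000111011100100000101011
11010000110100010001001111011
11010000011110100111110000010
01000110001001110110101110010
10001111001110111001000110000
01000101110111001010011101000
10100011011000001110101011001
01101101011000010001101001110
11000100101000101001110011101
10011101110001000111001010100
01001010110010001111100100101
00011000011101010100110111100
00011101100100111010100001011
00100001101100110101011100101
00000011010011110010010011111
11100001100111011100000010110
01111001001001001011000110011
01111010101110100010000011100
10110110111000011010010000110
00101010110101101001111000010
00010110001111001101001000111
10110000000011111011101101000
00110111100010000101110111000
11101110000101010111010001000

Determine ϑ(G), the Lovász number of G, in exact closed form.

sqrt(29)

deg(dxil) = 14; N(dxil) = {yvhf, cznu, jeby, jzxs, nblx, ngeu, yowp, qnhe, bqqq, ofvv, nzdq, tsts, hwgg, rjxy}.
N(bqqq) = {xrqn, gljh, tigx, mnmb, cznu, kybd, nblx, eobc, qnhe, dxil, ppuz, ofvv, hwgg, rjxy}, |N(bqqq)| = 14.
N(mnmb) = {xrqn, gljh, tigx, puxd, jeby, jzxs, ngeu, yowp, eobc, szhf, bqqq, hmnk, ofvv, rjxy}, |N(mnmb)| = 14.
N(cznu) = {tacu, xrqn, tigx, jeby, kybd, ubla, jzxs, ngeu, szhf, qnhe, dxil, yjfo, bqqq, hwgg}, |N(cznu)| = 14.
Regular of degree 14 on 29 vertices: strongly regular (29,14,6,7).
A has 3 distinct eigenvalues ≈ [14.0, 2.192582, -3.192582].
With N=29: ϑ(G) = 29·(-(-sqrt(29)/2 - 1/2))/(14−(-sqrt(29)/2 - 1/2)) = sqrt(29).
Numerically 5.38516.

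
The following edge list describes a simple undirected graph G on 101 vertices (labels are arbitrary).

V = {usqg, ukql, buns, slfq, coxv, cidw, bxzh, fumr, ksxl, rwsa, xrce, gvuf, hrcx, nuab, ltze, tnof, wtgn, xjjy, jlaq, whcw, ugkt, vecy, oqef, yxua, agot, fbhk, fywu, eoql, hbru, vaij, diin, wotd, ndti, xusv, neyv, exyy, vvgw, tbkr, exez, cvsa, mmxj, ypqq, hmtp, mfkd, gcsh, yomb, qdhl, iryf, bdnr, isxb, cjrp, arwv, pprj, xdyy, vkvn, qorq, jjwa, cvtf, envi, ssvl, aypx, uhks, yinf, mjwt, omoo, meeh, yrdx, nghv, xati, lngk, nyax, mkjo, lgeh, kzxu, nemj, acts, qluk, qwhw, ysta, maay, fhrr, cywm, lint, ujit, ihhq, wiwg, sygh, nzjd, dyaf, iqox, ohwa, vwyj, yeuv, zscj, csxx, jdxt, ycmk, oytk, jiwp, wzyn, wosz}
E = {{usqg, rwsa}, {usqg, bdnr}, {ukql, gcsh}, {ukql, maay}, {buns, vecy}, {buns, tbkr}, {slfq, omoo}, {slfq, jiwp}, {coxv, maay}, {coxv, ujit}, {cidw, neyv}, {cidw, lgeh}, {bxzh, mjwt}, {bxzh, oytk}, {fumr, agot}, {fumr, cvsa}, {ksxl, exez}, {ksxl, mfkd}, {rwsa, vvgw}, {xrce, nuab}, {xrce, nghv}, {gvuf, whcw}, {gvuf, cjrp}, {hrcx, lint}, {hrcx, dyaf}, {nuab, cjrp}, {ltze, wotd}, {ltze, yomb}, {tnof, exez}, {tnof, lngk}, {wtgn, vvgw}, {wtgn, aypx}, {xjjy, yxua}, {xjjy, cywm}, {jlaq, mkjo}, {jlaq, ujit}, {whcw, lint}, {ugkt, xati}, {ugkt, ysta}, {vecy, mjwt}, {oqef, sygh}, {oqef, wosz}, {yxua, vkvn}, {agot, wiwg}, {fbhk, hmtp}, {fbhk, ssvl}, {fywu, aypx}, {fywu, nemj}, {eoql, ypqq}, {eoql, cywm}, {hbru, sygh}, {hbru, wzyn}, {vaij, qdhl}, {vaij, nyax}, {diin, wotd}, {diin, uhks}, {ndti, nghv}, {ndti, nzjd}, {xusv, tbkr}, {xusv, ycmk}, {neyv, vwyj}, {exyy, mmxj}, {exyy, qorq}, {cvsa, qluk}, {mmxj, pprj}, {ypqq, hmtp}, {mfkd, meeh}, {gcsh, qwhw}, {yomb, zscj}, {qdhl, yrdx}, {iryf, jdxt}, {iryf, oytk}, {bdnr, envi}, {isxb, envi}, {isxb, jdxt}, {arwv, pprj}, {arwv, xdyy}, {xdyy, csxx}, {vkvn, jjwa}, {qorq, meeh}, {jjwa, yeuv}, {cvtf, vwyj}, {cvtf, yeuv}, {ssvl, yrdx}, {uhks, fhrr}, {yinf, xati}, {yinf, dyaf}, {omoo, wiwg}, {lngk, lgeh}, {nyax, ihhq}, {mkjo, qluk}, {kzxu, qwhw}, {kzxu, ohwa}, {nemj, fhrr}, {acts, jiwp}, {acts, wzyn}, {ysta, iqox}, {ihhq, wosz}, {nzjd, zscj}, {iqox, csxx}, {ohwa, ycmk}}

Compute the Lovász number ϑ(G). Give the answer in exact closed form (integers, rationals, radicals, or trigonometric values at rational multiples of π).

deg(csxx) = 2; N(csxx) = {xdyy, iqox}.
deg(usqg) = 2; N(usqg) = {rwsa, bdnr}.
N(uhks) = {diin, fhrr}, |N(uhks)| = 2.
N(ihhq) = {nyax, wosz}, |N(ihhq)| = 2.
Every vertex has degree 2 (N=101); this is C_{101}, the 101-cycle.
The 51 distinct eigenvalues: [2.0, 1.9961, 1.9845, 1.9653, 1.9384, 1.904, 1.8623, 1.8133, 1.7574, 1.6946, 1.6253, 1.5497, 1.4681, 1.3808, 1.2882, 1.1906, 1.0884, 0.982, 0.8718, 0.7582, 0.6417, 0.5226, 0.4016, 0.279, 0.1554, 0.0311, -0.0933, -0.2173, -0.3405, -0.4624, -0.5824, -0.7003, -0.8154, -0.9273, -1.0357, -1.1401, -1.24, -1.3352, -1.4252, -1.5096, -1.5883, -1.6608, -1.7268, -1.7862, -1.8387, -1.8841, -1.9221, -1.9528, -1.9759, -1.9913, -1.999].
−101·(-2*cos(pi/101)) / ((2)−(-2*cos(pi/101))) = 101*cos(pi/101)/(cos(pi/101) + 1) = ϑ(G).
Numerically 50.487783.
α=50, χ(Ḡ)=51; ϑ=101*cos(pi/101)/(cos(pi/101) + 1) lies between (both strict).

101*cos(pi/101)/(cos(pi/101) + 1)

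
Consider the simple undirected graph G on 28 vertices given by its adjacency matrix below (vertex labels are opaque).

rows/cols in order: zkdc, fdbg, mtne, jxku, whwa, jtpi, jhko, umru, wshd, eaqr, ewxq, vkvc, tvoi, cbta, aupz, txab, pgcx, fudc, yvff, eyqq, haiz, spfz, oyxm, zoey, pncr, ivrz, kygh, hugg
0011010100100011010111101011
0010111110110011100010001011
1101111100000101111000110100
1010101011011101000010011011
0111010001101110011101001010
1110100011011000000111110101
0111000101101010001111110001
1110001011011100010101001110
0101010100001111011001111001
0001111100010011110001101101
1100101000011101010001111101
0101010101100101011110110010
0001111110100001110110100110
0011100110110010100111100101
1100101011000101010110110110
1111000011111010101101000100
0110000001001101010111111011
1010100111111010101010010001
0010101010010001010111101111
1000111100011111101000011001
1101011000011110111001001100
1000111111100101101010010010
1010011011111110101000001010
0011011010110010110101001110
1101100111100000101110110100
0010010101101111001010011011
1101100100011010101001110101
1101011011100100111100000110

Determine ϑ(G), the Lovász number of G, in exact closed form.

Vertex mtne has 15 neighbors: zkdc, fdbg, jxku, whwa, jtpi, jhko, umru, cbta, txab, pgcx, fudc, yvff, oyxm, zoey, ivrz.
Vertex tvoi has 15 neighbors: jxku, whwa, jtpi, jhko, umru, wshd, ewxq, txab, pgcx, fudc, eyqq, haiz, oyxm, ivrz, kygh.
deg(pgcx) = 15; N(pgcx) = {fdbg, mtne, eaqr, tvoi, cbta, txab, fudc, eyqq, haiz, spfz, oyxm, zoey, pncr, kygh, hugg}.
N(wshd) = {fdbg, jxku, jtpi, umru, tvoi, cbta, aupz, txab, fudc, yvff, spfz, oyxm, zoey, pncr, hugg}, |N(wshd)| = 15.
Every vertex has degree 15 (N=28); this is K(8,2), the Kneser graph.
The 3 distinct eigenvalues: [15.0, 1.0, -5.0].
Lovász (edge-transitive): ϑ = −28·(-5)/((15)−(-5)) = 7.
≈ 7.00000000 (to 8 d.p.).

7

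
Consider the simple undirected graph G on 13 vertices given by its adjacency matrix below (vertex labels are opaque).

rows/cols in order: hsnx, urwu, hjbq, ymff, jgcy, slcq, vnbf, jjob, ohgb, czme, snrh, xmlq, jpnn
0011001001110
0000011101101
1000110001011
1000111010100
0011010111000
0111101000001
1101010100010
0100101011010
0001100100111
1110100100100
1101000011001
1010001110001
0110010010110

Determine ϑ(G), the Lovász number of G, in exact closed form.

Vertex vnbf has 6 neighbors: hsnx, urwu, ymff, slcq, jjob, xmlq.
N(ymff) = {hsnx, jgcy, slcq, vnbf, ohgb, snrh}, |N(ymff)| = 6.
deg(urwu) = 6; N(urwu) = {slcq, vnbf, jjob, czme, snrh, jpnn}.
N(czme) = {hsnx, urwu, hjbq, jgcy, jjob, snrh}, |N(czme)| = 6.
Regular of degree 6 on 13 vertices: SR(13,6,2,3) — a Paley graph.
spec(A) ≈ [6.0, 1.303, -2.303] (distinct, 3 d.p.).
Lovász: ϑ = −13(-sqrt(13)/2 - 1/2)/(6+-(-sqrt(13)/2 - 1/2)) = sqrt(13).
ϑ(G) ≈ 3.605551275.

sqrt(13)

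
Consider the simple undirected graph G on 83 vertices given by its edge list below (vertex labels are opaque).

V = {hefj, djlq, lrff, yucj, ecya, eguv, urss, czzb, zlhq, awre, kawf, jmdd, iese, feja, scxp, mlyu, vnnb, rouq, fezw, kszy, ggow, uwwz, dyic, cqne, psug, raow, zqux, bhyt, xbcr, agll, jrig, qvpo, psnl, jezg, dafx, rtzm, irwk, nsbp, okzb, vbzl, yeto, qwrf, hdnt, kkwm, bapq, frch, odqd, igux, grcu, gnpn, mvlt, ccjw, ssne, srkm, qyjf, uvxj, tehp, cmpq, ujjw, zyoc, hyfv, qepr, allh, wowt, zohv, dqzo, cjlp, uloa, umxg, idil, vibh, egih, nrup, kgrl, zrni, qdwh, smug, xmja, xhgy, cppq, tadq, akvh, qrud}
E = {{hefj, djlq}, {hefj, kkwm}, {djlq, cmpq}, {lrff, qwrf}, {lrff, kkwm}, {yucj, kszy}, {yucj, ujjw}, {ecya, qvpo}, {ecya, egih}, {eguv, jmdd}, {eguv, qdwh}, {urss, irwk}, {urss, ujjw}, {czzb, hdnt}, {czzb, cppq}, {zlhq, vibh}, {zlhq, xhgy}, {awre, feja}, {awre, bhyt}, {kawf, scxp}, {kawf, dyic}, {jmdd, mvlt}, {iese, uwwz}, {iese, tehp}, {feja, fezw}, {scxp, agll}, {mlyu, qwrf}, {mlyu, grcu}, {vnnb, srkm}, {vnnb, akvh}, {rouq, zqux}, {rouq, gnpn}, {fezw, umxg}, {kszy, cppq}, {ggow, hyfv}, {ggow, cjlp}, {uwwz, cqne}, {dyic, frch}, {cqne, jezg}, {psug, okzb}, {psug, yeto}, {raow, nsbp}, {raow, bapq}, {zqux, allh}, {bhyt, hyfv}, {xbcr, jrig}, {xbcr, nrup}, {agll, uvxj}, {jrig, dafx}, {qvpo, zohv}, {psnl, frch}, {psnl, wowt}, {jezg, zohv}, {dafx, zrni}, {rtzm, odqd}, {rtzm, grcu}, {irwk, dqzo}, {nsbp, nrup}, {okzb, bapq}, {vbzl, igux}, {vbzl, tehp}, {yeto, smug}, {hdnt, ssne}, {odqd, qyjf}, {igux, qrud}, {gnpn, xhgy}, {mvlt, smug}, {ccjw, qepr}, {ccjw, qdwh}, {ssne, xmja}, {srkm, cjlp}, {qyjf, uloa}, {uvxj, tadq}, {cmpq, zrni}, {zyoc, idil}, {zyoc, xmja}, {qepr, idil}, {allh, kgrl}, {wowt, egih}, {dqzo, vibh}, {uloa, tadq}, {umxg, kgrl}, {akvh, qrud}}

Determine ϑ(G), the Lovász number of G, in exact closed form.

83*cos(pi/83)/(cos(pi/83) + 1)

Vertex kawf has 2 neighbors: scxp, dyic.
deg(odqd) = 2; N(odqd) = {rtzm, qyjf}.
Vertex allh has 2 neighbors: zqux, kgrl.
Vertex qwrf has 2 neighbors: lrff, mlyu.
Regular of degree 2 on 83 vertices: a single 83-cycle (edge-transitive).
Distinct eigenvalues (to 4 d.p.): [2.0, 1.9943, 1.9771, 1.9486, 1.909, 1.8584, 1.7972, 1.7257, 1.6443, 1.5535, 1.4538, 1.3457, 1.23, 1.1072, 0.9781, 0.8433, 0.7038, 0.5602, 0.4134, 0.2642, 0.1135, -0.0378, -0.189, -0.339, -0.4871, -0.6324, -0.7741, -0.9114, -1.0434, -1.1694, -1.2888, -1.4008, -1.5047, -1.6001, -1.6862, -1.7627, -1.8291, -1.8851, -1.9302, -1.9643, -1.9871, -1.9986].
λ_max=2, λ_min=-2*cos(pi/83); ϑ = −83·λ_min/(λ_max−λ_min) = 83*cos(pi/83)/(cos(pi/83) + 1).
ϑ(G) ≈ 41.48513259.
Sandwich: α(G)=41 ≤ ϑ(G)=83*cos(pi/83)/(cos(pi/83) + 1) ≤ χ(Ḡ)=42 (both strict).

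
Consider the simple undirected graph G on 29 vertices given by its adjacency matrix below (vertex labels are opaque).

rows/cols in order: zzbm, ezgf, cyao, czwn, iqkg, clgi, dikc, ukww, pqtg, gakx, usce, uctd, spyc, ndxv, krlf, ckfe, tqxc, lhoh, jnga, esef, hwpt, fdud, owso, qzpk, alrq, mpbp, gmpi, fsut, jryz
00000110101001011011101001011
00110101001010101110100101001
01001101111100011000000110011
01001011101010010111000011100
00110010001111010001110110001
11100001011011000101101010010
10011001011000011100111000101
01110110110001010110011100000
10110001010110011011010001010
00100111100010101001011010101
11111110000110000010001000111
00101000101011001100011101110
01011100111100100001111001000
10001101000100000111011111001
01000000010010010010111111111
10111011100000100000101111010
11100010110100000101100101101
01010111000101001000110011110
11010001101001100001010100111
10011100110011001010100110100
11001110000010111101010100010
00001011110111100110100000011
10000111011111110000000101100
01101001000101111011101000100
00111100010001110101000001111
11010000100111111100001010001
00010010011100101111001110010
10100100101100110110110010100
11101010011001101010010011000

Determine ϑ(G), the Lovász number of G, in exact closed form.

sqrt(29)

N(zzbm) = {clgi, dikc, pqtg, usce, ndxv, ckfe, tqxc, jnga, esef, hwpt, owso, mpbp, fsut, jryz}, |N(zzbm)| = 14.
Vertex dikc has 14 neighbors: zzbm, czwn, iqkg, ukww, gakx, usce, ckfe, tqxc, lhoh, hwpt, fdud, owso, gmpi, jryz.
Vertex uctd has 14 neighbors: cyao, iqkg, pqtg, usce, spyc, ndxv, tqxc, lhoh, fdud, owso, qzpk, mpbp, gmpi, fsut.
Vertex spyc has 14 neighbors: ezgf, czwn, iqkg, clgi, pqtg, gakx, usce, uctd, krlf, esef, hwpt, fdud, owso, mpbp.
G on 29 vertices is 14-regular; Paley(29): SR with (k,λ,μ)=(14,6,7).
The 3 distinct eigenvalues: [14.0, 2.192582, -3.192582].
With N=29: ϑ(G) = 29·(-(-sqrt(29)/2 - 1/2))/(14−(-sqrt(29)/2 - 1/2)) = sqrt(29).
= 5.385165… (decimal).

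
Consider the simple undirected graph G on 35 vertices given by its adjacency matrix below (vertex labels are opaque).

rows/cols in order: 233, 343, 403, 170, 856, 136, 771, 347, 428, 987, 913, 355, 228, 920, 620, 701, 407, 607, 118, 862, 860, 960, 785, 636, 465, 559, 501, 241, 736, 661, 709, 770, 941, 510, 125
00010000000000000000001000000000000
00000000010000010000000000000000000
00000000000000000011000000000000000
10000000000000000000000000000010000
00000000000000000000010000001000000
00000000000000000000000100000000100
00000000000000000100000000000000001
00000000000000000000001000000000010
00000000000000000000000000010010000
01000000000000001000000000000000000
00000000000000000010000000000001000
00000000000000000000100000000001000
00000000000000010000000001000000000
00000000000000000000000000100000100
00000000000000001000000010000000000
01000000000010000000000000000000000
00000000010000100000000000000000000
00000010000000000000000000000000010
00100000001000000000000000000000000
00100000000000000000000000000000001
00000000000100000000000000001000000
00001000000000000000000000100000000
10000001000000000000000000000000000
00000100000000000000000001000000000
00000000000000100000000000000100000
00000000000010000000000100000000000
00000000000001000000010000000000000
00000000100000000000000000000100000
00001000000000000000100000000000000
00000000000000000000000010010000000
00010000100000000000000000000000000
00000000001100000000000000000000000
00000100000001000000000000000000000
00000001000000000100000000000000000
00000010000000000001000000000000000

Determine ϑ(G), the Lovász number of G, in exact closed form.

N(785) = {233, 347}, |N(785)| = 2.
N(860) = {355, 736}, |N(860)| = 2.
N(118) = {403, 913}, |N(118)| = 2.
Vertex 347 has 2 neighbors: 785, 510.
Regular of degree 2 on 35 vertices: a single 35-cycle (edge-transitive).
A has 18 distinct eigenvalues ≈ [2.0, 1.967859, 1.87247, 1.716898, 1.506143, 1.24698, 0.947737, 0.618034, 0.268467, -0.08973, -0.445042, -0.78605, -1.101794, -1.382125, -1.618034, -1.801938, -1.927926, -1.991949].
λ_max=2, λ_min=-2*cos(pi/35); ϑ = −35·λ_min/(λ_max−λ_min) = 35*cos(pi/35)/(cos(pi/35) + 1).
= 17.46470… (decimal).
17 ≤ 35*cos(pi/35)/(cos(pi/35) + 1) ≤ 18: both strict.

35*cos(pi/35)/(cos(pi/35) + 1)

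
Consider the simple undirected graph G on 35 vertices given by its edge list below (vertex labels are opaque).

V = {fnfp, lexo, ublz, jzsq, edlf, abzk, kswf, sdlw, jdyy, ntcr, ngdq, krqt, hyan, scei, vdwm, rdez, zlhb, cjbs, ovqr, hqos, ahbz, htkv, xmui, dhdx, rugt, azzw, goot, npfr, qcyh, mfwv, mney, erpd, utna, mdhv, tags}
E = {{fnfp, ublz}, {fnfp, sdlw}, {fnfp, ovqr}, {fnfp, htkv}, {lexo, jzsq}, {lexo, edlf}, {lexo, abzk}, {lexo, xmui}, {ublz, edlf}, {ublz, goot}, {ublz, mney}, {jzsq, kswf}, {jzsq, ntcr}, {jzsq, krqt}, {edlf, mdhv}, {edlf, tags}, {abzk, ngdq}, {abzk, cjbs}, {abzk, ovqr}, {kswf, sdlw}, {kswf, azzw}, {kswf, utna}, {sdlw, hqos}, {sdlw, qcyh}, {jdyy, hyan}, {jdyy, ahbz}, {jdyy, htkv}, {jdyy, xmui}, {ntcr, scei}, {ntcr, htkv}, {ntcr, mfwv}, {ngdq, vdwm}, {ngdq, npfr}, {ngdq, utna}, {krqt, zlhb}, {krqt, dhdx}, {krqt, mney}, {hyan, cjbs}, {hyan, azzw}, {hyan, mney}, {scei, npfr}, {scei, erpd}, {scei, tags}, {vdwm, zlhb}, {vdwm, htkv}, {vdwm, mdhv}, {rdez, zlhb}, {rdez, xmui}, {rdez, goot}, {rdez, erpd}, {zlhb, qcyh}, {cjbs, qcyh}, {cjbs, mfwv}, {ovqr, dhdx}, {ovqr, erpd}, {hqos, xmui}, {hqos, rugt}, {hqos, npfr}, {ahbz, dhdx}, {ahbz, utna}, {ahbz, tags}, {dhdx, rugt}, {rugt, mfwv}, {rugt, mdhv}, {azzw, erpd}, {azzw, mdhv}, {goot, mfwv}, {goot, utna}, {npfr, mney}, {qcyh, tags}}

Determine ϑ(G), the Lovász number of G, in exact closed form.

15

Vertex mney has 4 neighbors: ublz, krqt, hyan, npfr.
Vertex abzk has 4 neighbors: lexo, ngdq, cjbs, ovqr.
N(hyan) = {jdyy, cjbs, azzw, mney}, |N(hyan)| = 4.
Vertex ovqr has 4 neighbors: fnfp, abzk, dhdx, erpd.
G on 35 vertices is 4-regular; Kneser K(7,3) on C(7,3)=35 vertices.
spec(A) ≈ [4.0, 2.0, -1.0, -3.0] (distinct, 5 d.p.).
ϑ = −N·λ_min/(λ_max−λ_min) = −35·(-3)/(4−(-3)) = 15.
ϑ(G) ≈ 15.00000000.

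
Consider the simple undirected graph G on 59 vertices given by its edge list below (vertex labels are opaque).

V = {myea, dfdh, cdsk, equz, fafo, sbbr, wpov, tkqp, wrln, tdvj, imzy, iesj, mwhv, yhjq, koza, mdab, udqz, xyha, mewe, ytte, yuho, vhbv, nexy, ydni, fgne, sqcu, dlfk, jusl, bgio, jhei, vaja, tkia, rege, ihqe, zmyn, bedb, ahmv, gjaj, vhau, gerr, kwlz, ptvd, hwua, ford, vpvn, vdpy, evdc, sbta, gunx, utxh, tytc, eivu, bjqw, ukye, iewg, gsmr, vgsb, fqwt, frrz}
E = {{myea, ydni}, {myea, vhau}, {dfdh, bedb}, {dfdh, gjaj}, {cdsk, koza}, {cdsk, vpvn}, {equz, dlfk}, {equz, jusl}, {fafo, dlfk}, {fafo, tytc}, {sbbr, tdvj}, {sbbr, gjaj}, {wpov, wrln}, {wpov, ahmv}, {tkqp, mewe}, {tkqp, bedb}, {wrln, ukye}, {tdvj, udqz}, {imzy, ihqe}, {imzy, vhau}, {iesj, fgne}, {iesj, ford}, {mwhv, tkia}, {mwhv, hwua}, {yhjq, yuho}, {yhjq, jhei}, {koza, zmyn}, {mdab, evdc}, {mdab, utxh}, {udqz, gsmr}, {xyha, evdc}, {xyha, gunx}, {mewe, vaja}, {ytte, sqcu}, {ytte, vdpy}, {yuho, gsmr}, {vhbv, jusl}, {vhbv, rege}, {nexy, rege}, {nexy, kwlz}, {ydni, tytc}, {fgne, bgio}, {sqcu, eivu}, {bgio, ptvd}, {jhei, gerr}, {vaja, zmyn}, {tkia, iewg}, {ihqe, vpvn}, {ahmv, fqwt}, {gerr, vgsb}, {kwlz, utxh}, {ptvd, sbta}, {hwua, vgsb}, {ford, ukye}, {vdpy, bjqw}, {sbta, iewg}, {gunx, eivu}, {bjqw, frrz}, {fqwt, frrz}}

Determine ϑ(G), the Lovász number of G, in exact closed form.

N(dfdh) = {bedb, gjaj}, |N(dfdh)| = 2.
deg(bjqw) = 2; N(bjqw) = {vdpy, frrz}.
N(myea) = {ydni, vhau}, |N(myea)| = 2.
deg(tytc) = 2; N(tytc) = {fafo, ydni}.
Regular of degree 2 on 59 vertices: the odd cycle C_{59}.
Distinct eigenvalues (to 5 d.p.): [2.0, 1.98867, 1.95481, 1.8988, 1.82127, 1.72311, 1.60542, 1.46955, 1.31702, 1.14957, 0.9691, 0.77765, 0.57738, 0.37058, 0.15957, -0.05324, -0.26545, -0.47465, -0.67848, -0.87461, -1.06084, -1.23505, -1.39526, -1.53967, -1.66663, -1.7747, -1.86267, -1.92954, -1.97454, -1.99717].
λ_max=2, λ_min=-2*cos(pi/59); ϑ = −59·λ_min/(λ_max−λ_min) = 59*cos(pi/59)/(cos(pi/59) + 1).
ϑ(G) ≈ 29.47907994.
α=29, χ(Ḡ)=30; ϑ=59*cos(pi/59)/(cos(pi/59) + 1) lies between (both strict).

59*cos(pi/59)/(cos(pi/59) + 1)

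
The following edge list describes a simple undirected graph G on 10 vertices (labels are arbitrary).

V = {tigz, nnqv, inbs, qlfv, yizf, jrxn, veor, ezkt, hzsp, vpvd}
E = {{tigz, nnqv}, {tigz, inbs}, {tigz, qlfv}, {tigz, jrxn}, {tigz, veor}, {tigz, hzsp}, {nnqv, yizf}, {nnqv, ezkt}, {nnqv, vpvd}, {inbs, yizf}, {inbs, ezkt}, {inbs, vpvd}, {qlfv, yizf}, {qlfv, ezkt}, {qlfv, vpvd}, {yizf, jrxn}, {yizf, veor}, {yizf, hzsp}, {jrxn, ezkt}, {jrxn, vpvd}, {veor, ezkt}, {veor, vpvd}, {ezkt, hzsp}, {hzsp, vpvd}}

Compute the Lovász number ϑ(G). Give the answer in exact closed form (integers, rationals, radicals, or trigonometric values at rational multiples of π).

6

Vertex yizf has 6 neighbors: nnqv, inbs, qlfv, jrxn, veor, hzsp.
Vertex nnqv has 4 neighbors: tigz, yizf, ezkt, vpvd.
Vertex ezkt has 6 neighbors: nnqv, inbs, qlfv, jrxn, veor, hzsp.
Vertex qlfv has 4 neighbors: tigz, yizf, ezkt, vpvd.
G = K_{6,4}: α = 6 = χ(Ḡ), so ϑ = 6.
ϑ(G) ≈ 6.000000.
6 ≤ 6 ≤ 6: collapsed.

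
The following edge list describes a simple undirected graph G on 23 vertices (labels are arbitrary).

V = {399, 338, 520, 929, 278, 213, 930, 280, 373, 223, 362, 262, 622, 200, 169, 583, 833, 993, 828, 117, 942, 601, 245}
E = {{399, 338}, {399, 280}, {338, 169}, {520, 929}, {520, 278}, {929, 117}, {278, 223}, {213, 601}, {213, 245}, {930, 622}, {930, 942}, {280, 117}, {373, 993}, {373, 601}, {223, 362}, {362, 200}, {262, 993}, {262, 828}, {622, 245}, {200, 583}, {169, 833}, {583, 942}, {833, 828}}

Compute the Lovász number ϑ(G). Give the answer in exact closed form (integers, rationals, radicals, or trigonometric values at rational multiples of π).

N(262) = {993, 828}, |N(262)| = 2.
deg(828) = 2; N(828) = {262, 833}.
Vertex 169 has 2 neighbors: 338, 833.
Vertex 213 has 2 neighbors: 601, 245.
2-regular, N=23; this is C_{23}, the 23-cycle.
A has 12 distinct eigenvalues ≈ [2.0, 1.9258, 1.7088, 1.3651, 0.9201, 0.4069, -0.1365, -0.6698, -1.1534, -1.5514, -1.8344, -1.9814].
Lovász: ϑ = −23(-2*cos(pi/23))/(2+-(-1)*2*cos(pi/23)) = 23*cos(pi/23)/(cos(pi/23) + 1).
≈ 11.44619361 (to 8 d.p.).
Sandwich: α(G)=11 ≤ ϑ(G)=23*cos(pi/23)/(cos(pi/23) + 1) ≤ χ(Ḡ)=12 (both strict).

23*cos(pi/23)/(cos(pi/23) + 1)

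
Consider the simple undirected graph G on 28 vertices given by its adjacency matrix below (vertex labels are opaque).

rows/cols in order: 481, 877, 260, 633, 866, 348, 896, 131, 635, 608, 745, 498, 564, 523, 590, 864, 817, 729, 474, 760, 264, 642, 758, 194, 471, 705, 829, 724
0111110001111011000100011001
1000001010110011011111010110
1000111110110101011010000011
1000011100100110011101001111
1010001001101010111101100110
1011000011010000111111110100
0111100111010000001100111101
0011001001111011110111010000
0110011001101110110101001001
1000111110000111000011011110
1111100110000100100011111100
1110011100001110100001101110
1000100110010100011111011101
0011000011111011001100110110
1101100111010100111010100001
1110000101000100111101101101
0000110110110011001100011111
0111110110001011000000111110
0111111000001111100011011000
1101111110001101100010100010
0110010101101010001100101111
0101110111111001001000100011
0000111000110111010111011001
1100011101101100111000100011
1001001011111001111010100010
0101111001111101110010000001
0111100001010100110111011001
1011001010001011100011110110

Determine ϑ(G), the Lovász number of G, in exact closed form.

7

deg(729) = 15; N(729) = {877, 260, 633, 866, 348, 131, 635, 564, 590, 864, 758, 194, 471, 705, 829}.
Vertex 635 has 15 neighbors: 877, 260, 348, 896, 608, 745, 564, 523, 590, 817, 729, 760, 642, 471, 724.
Vertex 866 has 15 neighbors: 481, 260, 896, 608, 745, 564, 590, 817, 729, 474, 760, 642, 758, 705, 829.
deg(642) = 15; N(642) = {877, 633, 866, 348, 131, 635, 608, 745, 498, 564, 864, 474, 758, 829, 724}.
deg(v) = 15 for all v (|V|=28); this is K(8,2), the Kneser graph.
A has 3 distinct eigenvalues ≈ [15.0, 1.0, -5.0].
−28·(-5) / ((15)−(-5)) = 7 = ϑ(G).
≈ 7.0000 (to 4 d.p.).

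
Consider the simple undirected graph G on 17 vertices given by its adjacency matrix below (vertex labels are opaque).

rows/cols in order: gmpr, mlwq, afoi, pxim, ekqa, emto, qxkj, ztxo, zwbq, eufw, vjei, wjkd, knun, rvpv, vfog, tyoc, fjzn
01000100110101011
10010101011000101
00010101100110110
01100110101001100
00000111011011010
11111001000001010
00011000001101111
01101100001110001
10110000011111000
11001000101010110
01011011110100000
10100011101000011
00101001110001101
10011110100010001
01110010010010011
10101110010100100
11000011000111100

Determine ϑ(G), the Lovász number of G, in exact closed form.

sqrt(17)

N(vjei) = {mlwq, pxim, ekqa, qxkj, ztxo, zwbq, eufw, wjkd}, |N(vjei)| = 8.
N(emto) = {gmpr, mlwq, afoi, pxim, ekqa, ztxo, rvpv, tyoc}, |N(emto)| = 8.
deg(afoi) = 8; N(afoi) = {pxim, emto, ztxo, zwbq, wjkd, knun, vfog, tyoc}.
N(rvpv) = {gmpr, pxim, ekqa, emto, qxkj, zwbq, knun, fjzn}, |N(rvpv)| = 8.
17-vertex 8-regular graph: Paley(17): SR with (k,λ,μ)=(8,3,4).
The 3 distinct eigenvalues: [8.0, 1.5616, -2.5616].
Lovász (edge-transitive): ϑ = −17·(-sqrt(17)/2 - 1/2)/((8)−(-sqrt(17)/2 - 1/2)) = sqrt(17).
ϑ(G) ≈ 4.123106.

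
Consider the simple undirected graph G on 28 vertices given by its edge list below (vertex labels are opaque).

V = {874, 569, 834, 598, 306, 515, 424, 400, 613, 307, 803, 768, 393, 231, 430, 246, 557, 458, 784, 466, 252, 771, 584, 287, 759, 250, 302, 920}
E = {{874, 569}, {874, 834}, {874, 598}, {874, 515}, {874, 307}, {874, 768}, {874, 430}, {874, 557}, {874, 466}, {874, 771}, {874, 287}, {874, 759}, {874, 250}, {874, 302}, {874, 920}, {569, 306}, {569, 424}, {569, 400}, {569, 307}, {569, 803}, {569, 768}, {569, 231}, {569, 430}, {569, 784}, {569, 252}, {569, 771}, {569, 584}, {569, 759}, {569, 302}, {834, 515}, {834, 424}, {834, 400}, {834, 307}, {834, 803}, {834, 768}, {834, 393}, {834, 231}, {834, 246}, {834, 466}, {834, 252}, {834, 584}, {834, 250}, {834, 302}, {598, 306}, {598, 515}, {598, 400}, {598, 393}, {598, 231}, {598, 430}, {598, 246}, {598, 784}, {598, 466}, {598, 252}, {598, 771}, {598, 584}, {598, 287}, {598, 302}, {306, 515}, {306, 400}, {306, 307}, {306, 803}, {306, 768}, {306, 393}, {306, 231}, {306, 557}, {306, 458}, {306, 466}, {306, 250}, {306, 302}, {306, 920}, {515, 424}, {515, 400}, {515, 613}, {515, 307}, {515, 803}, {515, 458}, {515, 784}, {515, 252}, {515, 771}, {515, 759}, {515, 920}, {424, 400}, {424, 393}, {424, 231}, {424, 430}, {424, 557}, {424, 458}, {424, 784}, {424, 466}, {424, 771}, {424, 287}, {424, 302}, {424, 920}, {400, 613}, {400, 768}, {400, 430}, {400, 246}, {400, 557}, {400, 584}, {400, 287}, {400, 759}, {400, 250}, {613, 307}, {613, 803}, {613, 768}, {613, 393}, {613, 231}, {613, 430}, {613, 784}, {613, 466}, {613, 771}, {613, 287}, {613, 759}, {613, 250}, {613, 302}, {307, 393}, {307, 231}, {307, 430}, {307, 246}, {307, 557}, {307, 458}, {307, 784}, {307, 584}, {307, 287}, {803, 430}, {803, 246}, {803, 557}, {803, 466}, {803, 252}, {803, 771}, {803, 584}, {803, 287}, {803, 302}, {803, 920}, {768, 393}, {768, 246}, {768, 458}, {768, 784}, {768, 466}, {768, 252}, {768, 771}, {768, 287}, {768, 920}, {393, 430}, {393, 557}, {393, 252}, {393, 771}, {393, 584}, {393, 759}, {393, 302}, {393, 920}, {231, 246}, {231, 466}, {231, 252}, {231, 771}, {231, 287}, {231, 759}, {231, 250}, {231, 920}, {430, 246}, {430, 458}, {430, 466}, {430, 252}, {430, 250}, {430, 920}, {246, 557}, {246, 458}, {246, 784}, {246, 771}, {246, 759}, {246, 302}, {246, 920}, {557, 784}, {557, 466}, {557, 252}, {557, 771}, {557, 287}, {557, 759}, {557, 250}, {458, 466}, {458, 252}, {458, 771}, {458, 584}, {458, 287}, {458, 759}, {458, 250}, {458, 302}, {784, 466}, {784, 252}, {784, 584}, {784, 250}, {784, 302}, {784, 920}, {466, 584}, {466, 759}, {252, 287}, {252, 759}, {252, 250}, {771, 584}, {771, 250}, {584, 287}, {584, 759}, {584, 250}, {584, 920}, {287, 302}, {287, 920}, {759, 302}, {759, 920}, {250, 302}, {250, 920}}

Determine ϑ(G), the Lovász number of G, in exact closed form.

deg(515) = 15; N(515) = {874, 834, 598, 306, 424, 400, 613, 307, 803, 458, 784, 252, 771, 759, 920}.
N(768) = {874, 569, 834, 306, 400, 613, 393, 246, 458, 784, 466, 252, 771, 287, 920}, |N(768)| = 15.
deg(784) = 15; N(784) = {569, 598, 515, 424, 613, 307, 768, 246, 557, 466, 252, 584, 250, 302, 920}.
deg(771) = 15; N(771) = {874, 569, 598, 515, 424, 613, 803, 768, 393, 231, 246, 557, 458, 584, 250}.
28-vertex 15-regular graph: Kneser-type, 2-subsets of [8].
The 3 distinct eigenvalues: [15.0, 1.0, -5.0].
ϑ = −N·λ_min/(λ_max−λ_min) = −28·(-5)/(15−(-5)) = 7.
Numerically 7.000000.

7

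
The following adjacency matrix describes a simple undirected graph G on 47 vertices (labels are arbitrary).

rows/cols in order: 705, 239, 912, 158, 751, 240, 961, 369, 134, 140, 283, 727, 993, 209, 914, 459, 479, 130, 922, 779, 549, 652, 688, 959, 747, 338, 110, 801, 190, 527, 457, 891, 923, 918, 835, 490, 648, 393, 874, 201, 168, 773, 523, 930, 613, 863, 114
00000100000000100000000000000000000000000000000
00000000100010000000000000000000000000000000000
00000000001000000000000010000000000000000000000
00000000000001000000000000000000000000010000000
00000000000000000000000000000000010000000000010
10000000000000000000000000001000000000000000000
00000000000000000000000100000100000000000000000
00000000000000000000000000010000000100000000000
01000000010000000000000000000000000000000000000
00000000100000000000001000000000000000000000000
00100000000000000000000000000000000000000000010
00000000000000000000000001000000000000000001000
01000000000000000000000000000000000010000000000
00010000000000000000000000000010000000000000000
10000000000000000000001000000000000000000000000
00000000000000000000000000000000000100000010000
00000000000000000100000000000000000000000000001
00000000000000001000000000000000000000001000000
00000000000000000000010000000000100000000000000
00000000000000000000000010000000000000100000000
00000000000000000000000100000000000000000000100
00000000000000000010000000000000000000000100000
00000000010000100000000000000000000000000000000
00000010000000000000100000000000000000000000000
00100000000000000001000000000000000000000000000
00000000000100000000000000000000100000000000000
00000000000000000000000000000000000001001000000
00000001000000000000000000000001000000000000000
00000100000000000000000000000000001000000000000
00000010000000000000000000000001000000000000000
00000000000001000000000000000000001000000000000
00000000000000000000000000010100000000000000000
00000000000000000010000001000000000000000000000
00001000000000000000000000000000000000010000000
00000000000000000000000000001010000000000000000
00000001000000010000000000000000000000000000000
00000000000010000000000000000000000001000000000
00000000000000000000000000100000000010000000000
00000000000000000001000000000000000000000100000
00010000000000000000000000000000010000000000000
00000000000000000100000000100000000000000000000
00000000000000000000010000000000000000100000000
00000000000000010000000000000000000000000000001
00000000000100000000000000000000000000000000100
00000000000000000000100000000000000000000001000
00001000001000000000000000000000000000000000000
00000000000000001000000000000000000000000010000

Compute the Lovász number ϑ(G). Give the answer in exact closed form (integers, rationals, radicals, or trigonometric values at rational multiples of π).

47*cos(pi/47)/(cos(pi/47) + 1)

N(914) = {705, 688}, |N(914)| = 2.
Vertex 201 has 2 neighbors: 158, 918.
Vertex 705 has 2 neighbors: 240, 914.
N(283) = {912, 863}, |N(283)| = 2.
2-regular, N=47; connected 2-regular on 47 ⇒ C_{47}.
The 24 distinct eigenvalues: [2.0, 1.9822, 1.9289, 1.8413, 1.7208, 1.5696, 1.3904, 1.1864, 0.9612, 0.7188, 0.4636, 0.2002, -0.0668, -0.3327, -0.5926, -0.8419, -1.0762, -1.2913, -1.4833, -1.6489, -1.785, -1.8893, -1.9599, -1.9955].
With N=47: ϑ(G) = 47·(-(-1)*2*cos(pi/47))/(2−(-2*cos(pi/47))) = 47*cos(pi/47)/(cos(pi/47) + 1).
ϑ(G) ≈ 23.4737.
Sandwich: α(G)=23 ≤ ϑ(G)=47*cos(pi/47)/(cos(pi/47) + 1) ≤ χ(Ḡ)=24 (both strict).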